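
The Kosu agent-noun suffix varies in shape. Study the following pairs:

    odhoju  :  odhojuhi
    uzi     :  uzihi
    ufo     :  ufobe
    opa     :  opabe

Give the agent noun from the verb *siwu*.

siwuhi

The alternation tracks the last vowel of the stem — -hi when the last vowel of the stem is a high vowel (*odhoju*, *uzi*); -be when the last vowel of the stem is a non-high vowel (*ufo*, *opa*).
The last vowel of *siwu* is /u/, which is a high vowel, so the suffix is -hi, giving *siwuhi*.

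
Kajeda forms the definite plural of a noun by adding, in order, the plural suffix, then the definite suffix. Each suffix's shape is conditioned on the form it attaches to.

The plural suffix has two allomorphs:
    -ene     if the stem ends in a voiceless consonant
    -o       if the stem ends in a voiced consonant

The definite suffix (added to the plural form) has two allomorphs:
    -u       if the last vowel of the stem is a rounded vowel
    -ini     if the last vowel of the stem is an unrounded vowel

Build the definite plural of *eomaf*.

eomafeneini

Since the final consonant of *eomaf* is /f/ (voiceless), it takes -ene, giving *eomafene*.
The plural form *eomafene*: last vowel = /e/, an unrounded vowel → -ini → *eomafeneini*.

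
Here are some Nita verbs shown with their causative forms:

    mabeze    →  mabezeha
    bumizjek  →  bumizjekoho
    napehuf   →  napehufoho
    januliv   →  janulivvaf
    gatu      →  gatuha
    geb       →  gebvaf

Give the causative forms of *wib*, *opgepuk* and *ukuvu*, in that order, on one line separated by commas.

The pattern is voicing of the final sound: -oho when the stem ends in a voiceless consonant (*bumizjek*, *napehuf*); -vaf when the stem ends in a voiced consonant (*januliv*, *geb*); -ha when the stem ends in a vowel (*mabeze*, *gatu*).
*wib*: final sound = /b/, a voiced consonant → -vaf → *wibvaf*.
*opgepuk* — final sound /k/ (a voiceless consonant) → -oho → *opgepukoho*.
*ukuvu* — final sound /u/ (a vowel) → -ha → *ukuvuha*.

wibvaf, opgepukoho, ukuvuha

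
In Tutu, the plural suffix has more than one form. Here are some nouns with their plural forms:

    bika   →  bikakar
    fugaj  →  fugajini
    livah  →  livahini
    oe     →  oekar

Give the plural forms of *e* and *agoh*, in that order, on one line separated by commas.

ekar, agohini

The pattern is consonant vs. vowel: -ini when the stem ends in a consonant (*fugaj*, *livah*); -kar when the stem ends in a vowel (*bika*, *oe*).
The final sound of *e* is /e/, which is a vowel, so the suffix is -kar, giving *ekar*.
Since the final sound of *agoh* is /h/ (a consonant), it takes -ini, giving *agohini*.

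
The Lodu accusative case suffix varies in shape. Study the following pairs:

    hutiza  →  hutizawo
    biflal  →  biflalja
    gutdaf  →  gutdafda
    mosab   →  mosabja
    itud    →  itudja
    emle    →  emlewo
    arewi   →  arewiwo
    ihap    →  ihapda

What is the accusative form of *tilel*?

Looking at the final sound of each stem: -da when the stem ends in a voiceless consonant (*gutdaf*, *ihap*); -ja when the stem ends in a voiced consonant (*biflal*, *mosab*, *itud*); -wo when the stem ends in a vowel (*hutiza*, *emle*, *arewi*).
Since the final sound of *tilel* is /l/ (a voiced consonant), it takes -ja, giving *tilelja*.

tilelja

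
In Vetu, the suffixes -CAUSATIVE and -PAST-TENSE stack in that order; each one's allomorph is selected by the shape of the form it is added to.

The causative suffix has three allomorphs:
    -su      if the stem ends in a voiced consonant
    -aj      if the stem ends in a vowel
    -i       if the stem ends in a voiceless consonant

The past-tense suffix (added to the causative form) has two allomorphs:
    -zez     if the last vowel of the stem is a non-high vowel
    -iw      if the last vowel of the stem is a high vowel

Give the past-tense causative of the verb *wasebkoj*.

*wasebkoj*: final sound = /j/, a voiced consonant → -su → *wasebkojsu*.
Since the last vowel of the causative form *wasebkojsu* is /u/ (a high vowel), it takes -iw, giving *wasebkojsuiw*.

wasebkojsuiw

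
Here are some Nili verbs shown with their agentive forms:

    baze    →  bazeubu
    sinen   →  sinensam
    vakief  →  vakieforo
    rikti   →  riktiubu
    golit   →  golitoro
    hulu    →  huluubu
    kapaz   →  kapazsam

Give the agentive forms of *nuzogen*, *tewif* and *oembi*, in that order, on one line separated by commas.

nuzogensam, tewiforo, oembiubu

The pattern is voicing of the final sound: -oro when the stem ends in a voiceless consonant (*vakief*, *golit*); -sam when the stem ends in a voiced consonant (*sinen*, *kapaz*); -ubu when the stem ends in a vowel (*baze*, *rikti*, *hulu*).
The final sound of *nuzogen* is /n/, which is a voiced consonant, so the suffix is -sam, giving *nuzogensam*.
Since the final sound of *tewif* is /f/ (a voiceless consonant), it takes -oro, giving *tewiforo*.
Since the final sound of *oembi* is /i/ (a vowel), it takes -ubu, giving *oembiubu*.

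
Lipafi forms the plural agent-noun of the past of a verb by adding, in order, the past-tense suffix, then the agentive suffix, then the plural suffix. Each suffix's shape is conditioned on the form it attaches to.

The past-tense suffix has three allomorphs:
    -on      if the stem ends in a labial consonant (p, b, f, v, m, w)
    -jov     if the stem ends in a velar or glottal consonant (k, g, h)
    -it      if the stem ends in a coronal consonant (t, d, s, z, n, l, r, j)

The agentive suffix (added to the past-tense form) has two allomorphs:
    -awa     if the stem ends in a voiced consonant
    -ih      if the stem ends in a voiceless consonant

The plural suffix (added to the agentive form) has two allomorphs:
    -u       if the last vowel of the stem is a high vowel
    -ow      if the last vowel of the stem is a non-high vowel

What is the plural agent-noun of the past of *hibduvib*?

The final consonant of *hibduvib* is /b/, which is labial, so the past-tense suffix is -on, giving *hibduvibon*.
The past-tense form *hibduvibon* — final consonant /n/ (voiced) → -awa → *hibduvibonawa*.
The last vowel of the agentive form *hibduvibonawa* is /a/, which is a non-high vowel, so the plural suffix is -ow, giving *hibduvibonawaow*.

hibduvibonawaow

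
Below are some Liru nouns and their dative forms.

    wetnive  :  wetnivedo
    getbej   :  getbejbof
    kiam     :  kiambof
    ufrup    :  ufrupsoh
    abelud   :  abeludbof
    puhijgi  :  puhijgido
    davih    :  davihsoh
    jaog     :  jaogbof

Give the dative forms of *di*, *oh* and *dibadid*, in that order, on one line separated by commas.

The alternation tracks the final sound of the stem — -soh when the stem ends in a voiceless consonant (*ufrup*, *davih*); -bof when the stem ends in a voiced consonant (*getbej*, *kiam*, *abelud*, *jaog*); -do when the stem ends in a vowel (*wetnive*, *puhijgi*).
*di*: final sound = /i/, a vowel → -do → *dido*.
The final sound of *oh* is /h/, which is a voiceless consonant, so the suffix is -soh, giving *ohsoh*.
The final sound of *dibadid* is /d/, which is a voiced consonant, so the suffix is -bof, giving *dibadidbof*.

dido, ohsoh, dibadidbof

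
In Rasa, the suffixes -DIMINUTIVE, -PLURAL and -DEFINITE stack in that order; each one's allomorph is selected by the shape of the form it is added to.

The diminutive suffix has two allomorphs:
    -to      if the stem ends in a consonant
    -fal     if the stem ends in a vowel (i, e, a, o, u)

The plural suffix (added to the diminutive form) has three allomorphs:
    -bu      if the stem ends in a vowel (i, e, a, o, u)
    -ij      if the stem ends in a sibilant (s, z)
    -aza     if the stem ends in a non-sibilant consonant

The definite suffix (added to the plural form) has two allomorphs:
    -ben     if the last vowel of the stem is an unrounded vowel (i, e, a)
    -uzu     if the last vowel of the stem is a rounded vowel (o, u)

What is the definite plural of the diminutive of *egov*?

egovtobuuzu

*egov* — final sound /v/ (a consonant) → -to → *egovto*.
The diminutive form *egovto*: final sound = /o/, a vowel → -bu → *egovtobu*.
Since the last vowel of the plural form *egovtobu* is /u/ (a rounded vowel), it takes -uzu, giving *egovtobuuzu*.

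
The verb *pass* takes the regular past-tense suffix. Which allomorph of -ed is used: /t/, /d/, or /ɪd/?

/t/

The stem *pass* ends in a voiceless consonant other than /t/.
The -ed suffix is realized as /ɪd/ after /t, d/; as /t/ after other voiceless consonants; and as /d/ after other voiced sounds.
So -ed on *pass* is pronounced /t/.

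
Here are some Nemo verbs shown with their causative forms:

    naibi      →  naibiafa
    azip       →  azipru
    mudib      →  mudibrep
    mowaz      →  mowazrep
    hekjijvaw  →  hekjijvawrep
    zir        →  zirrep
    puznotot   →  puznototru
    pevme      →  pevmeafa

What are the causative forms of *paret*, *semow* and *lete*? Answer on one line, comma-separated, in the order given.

paretru, semowrep, leteafa

The pattern is voicing of the final sound: -ru when the stem ends in a voiceless consonant (*azip*, *puznotot*); -rep when the stem ends in a voiced consonant (*mudib*, *mowaz*, *hekjijvaw*, *zir*); -afa when the stem ends in a vowel (*naibi*, *pevme*).
*paret* — final sound /t/ (a voiceless consonant) → -ru → *paretru*.
The final sound of *semow* is /w/, which is a voiced consonant, so the suffix is -rep, giving *semowrep*.
*lete*: final sound = /e/, a vowel → -afa → *leteafa*.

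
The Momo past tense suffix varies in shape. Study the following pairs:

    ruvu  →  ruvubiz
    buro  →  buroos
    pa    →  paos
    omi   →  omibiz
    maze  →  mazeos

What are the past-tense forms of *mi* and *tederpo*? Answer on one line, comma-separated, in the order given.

mibiz, tederpoos

The alternation tracks the last vowel of the stem — -biz when the last vowel of the stem is a high vowel (*ruvu*, *omi*); -os when the last vowel of the stem is a non-high vowel (*buro*, *pa*, *maze*).
*mi*: last vowel = /i/, a high vowel → -biz → *mibiz*.
Since the last vowel of *tederpo* is /o/ (a non-high vowel), it takes -os, giving *tederpoos*.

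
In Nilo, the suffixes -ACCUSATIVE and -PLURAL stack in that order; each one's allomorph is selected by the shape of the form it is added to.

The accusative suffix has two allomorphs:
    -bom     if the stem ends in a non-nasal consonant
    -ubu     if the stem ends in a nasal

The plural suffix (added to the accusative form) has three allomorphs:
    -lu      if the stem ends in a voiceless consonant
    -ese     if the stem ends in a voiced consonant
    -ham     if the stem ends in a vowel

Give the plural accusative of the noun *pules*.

*pules* — final consonant /s/ (non-nasal) → -bom → *pulesbom*.
The final sound of the accusative form *pulesbom* is /m/, which is a voiced consonant, so the plural suffix is -ese, giving *pulesbomese*.

pulesbomese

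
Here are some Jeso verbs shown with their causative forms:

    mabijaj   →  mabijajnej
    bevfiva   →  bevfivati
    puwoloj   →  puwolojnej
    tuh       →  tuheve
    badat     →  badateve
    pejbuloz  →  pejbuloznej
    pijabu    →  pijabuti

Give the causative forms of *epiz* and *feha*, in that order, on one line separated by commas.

The alternation tracks the final sound of the stem — -eve when the stem ends in a voiceless consonant (*tuh*, *badat*); -nej when the stem ends in a voiced consonant (*mabijaj*, *puwoloj*, *pejbuloz*); -ti when the stem ends in a vowel (*bevfiva*, *pijabu*).
*epiz* — final sound /z/ (a voiced consonant) → -nej → *epiznej*.
The final sound of *feha* is /a/, which is a vowel, so the suffix is -ti, giving *fehati*.

epiznej, fehati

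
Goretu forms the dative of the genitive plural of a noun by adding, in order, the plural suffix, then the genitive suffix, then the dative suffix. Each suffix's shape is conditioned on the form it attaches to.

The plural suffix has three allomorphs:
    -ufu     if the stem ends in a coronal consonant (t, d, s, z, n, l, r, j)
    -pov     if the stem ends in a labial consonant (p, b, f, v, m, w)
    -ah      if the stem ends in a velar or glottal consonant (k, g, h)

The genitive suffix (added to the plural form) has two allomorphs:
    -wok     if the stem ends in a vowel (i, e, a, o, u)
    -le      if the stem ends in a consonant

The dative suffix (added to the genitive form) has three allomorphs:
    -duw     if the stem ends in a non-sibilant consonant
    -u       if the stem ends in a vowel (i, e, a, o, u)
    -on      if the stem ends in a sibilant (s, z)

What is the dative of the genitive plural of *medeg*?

*medeg*: final consonant = /g/, velar/glottal → -ah → *medegah*.
Since the final sound of the plural form *medegah* is /h/ (a consonant), it takes -le, giving *medegahle*.
The final sound of the genitive form *medegahle* is /e/, which is a vowel, so the dative suffix is -u, giving *medegahleu*.

medegahleu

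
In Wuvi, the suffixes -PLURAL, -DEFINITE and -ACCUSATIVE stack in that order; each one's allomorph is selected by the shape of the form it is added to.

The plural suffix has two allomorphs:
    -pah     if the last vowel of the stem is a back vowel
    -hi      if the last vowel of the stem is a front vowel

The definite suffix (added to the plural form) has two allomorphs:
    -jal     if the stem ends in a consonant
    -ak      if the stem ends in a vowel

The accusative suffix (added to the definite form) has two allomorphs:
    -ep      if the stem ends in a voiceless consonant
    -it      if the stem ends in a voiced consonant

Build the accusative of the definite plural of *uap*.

*uap* — last vowel /a/ (a back vowel) → -pah → *uappah*.
The final sound of the plural form *uappah* is /h/, which is a consonant, so the definite suffix is -jal, giving *uappahjal*.
The definite form *uappahjal* — final consonant /l/ (voiced) → -it → *uappahjalit*.

uappahjalit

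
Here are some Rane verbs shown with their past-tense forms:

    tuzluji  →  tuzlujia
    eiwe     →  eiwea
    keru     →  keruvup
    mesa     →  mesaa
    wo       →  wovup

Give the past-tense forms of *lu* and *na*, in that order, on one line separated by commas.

luvup, naa

The suffix is conditioned by the last vowel: -vup when the last vowel of the stem is a rounded vowel (*keru*, *wo*); -a when the last vowel of the stem is an unrounded vowel (*tuzluji*, *eiwe*, *mesa*).
The last vowel of *lu* is /u/, which is a rounded vowel, so the suffix is -vup, giving *luvup*.
Since the last vowel of *na* is /a/ (an unrounded vowel), it takes -a, giving *naa*.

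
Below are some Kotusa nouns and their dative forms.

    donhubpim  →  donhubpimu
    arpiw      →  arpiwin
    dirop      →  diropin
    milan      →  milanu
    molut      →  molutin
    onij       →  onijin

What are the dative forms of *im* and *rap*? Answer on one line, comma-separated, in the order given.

Looking at the final consonant of each stem: -u when the stem ends in a nasal (*donhubpim*, *milan*); -in when the stem ends in a non-nasal consonant (*arpiw*, *dirop*, *molut*, *onij*).
*im* — final consonant /m/ (a nasal) → -u → *imu*.
The final consonant of *rap* is /p/, which is non-nasal, so the suffix is -in, giving *rapin*.

imu, rapin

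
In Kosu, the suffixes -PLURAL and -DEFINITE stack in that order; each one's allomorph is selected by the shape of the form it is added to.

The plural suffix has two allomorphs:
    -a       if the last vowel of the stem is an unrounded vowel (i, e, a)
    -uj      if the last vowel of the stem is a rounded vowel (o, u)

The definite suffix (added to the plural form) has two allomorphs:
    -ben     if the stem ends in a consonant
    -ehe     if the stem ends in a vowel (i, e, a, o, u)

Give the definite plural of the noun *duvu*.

The last vowel of *duvu* is /u/, which is a rounded vowel, so the plural suffix is -uj, giving *duvuuj*.
The plural form *duvuuj*: final sound = /j/, a consonant → -ben → *duvuujben*.

duvuujben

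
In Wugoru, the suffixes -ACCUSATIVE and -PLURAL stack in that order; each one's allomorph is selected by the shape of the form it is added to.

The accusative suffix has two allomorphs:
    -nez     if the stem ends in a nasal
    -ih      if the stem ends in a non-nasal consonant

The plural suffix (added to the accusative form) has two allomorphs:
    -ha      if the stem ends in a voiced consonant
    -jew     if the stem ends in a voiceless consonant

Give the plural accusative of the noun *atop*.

atopihjew

Since the final consonant of *atop* is /p/ (non-nasal), it takes -ih, giving *atopih*.
Since the final consonant of the accusative form *atopih* is /h/ (voiceless), it takes -jew, giving *atopihjew*.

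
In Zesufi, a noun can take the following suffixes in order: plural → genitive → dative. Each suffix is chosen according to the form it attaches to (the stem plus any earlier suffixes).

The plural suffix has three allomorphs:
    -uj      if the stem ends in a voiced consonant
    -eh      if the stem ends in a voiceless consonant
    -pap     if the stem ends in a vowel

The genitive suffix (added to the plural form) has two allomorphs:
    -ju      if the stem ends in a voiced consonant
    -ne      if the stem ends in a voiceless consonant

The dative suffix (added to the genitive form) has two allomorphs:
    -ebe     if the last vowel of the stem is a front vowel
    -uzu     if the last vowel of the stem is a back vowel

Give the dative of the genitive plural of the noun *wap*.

wapehneebe

Since the final sound of *wap* is /p/ (a voiceless consonant), it takes -eh, giving *wapeh*.
The plural form *wapeh* — final consonant /h/ (voiceless) → -ne → *wapehne*.
Since the last vowel of the genitive form *wapehne* is /e/ (a front vowel), it takes -ebe, giving *wapehneebe*.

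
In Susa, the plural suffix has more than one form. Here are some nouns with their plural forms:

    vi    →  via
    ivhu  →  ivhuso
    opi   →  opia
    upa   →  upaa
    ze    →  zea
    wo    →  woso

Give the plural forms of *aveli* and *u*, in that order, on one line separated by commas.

avelia, uso

The alternation tracks the last vowel of the stem — -so when the last vowel of the stem is a rounded vowel (*ivhu*, *wo*); -a when the last vowel of the stem is an unrounded vowel (*vi*, *opi*, *upa*, *ze*).
The last vowel of *aveli* is /i/, which is an unrounded vowel, so the suffix is -a, giving *avelia*.
*u* — last vowel /u/ (a rounded vowel) → -so → *uso*.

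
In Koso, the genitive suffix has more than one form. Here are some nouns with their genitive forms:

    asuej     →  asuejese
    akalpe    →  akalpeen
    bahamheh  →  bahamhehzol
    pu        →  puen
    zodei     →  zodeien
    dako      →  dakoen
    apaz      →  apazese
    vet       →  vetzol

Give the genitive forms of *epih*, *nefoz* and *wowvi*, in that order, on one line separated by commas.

epihzol, nefozese, wowvien

The alternation tracks the final sound of the stem — -zol when the stem ends in a voiceless consonant (*bahamheh*, *vet*); -ese when the stem ends in a voiced consonant (*asuej*, *apaz*); -en when the stem ends in a vowel (*akalpe*, *pu*, *zodei*, *dako*).
*epih*: final sound = /h/, a voiceless consonant → -zol → *epihzol*.
The final sound of *nefoz* is /z/, which is a voiced consonant, so the suffix is -ese, giving *nefozese*.
The final sound of *wowvi* is /i/, which is a vowel, so the suffix is -en, giving *wowvien*.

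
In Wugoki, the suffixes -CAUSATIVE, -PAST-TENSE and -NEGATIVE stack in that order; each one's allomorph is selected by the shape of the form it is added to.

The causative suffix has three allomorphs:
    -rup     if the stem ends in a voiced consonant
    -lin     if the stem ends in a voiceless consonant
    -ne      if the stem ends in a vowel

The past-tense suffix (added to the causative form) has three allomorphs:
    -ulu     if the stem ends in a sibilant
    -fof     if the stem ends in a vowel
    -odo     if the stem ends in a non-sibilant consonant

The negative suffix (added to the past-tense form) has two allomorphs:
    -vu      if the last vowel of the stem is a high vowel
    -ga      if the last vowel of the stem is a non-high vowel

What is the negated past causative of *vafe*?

*vafe* — final sound /e/ (a vowel) → -ne → *vafene*.
The causative form *vafene* — final sound /e/ (a vowel) → -fof → *vafenefof*.
The past-tense form *vafenefof*: last vowel = /o/, a non-high vowel → -ga → *vafenefofga*.

vafenefofga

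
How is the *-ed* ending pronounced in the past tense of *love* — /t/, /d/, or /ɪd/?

The stem *love* ends in a voiced sound other than /d/.
The -ed suffix is realized as /ɪd/ after /t, d/; as /t/ after other voiceless consonants; and as /d/ after other voiced sounds.
So -ed on *love* is pronounced /d/.

/d/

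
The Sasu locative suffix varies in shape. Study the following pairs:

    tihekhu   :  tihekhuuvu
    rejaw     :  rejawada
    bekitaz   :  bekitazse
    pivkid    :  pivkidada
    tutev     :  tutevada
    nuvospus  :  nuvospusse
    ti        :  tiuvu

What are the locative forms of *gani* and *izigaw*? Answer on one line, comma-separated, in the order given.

The alternation tracks the final sound of the stem — -se when the stem ends in a sibilant (*bekitaz*, *nuvospus*); -ada when the stem ends in a non-sibilant consonant (*rejaw*, *pivkid*, *tutev*); -uvu when the stem ends in a vowel (*tihekhu*, *ti*).
Since the final sound of *gani* is /i/ (a vowel), it takes -uvu, giving *ganiuvu*.
The final sound of *izigaw* is /w/, which is a non-sibilant consonant, so the suffix is -ada, giving *izigawada*.

ganiuvu, izigawada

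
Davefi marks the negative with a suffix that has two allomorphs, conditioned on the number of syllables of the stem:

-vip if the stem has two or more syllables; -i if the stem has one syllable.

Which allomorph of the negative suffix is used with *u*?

*u* (one syllable) → -i.

-i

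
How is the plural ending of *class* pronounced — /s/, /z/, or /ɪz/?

The stem *class* ends in a sibilant (/s, z, ʃ, ʒ, tʃ, dʒ/).
The plural suffix surfaces as /ɪz/ after sibilants, /s/ after other voiceless consonants, and /z/ after other voiced sounds.
So the plural -s on *class* is pronounced /ɪz/.

/ɪz/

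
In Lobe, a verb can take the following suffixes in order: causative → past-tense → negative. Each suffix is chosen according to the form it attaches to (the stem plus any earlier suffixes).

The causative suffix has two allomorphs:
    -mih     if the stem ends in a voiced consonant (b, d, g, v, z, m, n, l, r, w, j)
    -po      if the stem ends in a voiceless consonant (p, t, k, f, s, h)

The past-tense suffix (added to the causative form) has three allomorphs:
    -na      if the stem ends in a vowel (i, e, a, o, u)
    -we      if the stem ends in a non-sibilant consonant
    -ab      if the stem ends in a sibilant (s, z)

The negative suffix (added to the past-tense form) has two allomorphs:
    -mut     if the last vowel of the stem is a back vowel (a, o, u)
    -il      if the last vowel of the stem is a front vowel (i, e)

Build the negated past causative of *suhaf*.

suhafponamut

*suhaf*: final consonant = /f/, voiceless → -po → *suhafpo*.
The final sound of the causative form *suhafpo* is /o/, which is a vowel, so the past-tense suffix is -na, giving *suhafpona*.
The past-tense form *suhafpona* — last vowel /a/ (a back vowel) → -mut → *suhafponamut*.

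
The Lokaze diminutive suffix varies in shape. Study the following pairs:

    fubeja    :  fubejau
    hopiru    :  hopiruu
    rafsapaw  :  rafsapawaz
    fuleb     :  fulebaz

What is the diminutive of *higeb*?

Looking at the final sound of each stem: -az when the stem ends in a consonant (*rafsapaw*, *fuleb*); -u when the stem ends in a vowel (*fubeja*, *hopiru*).
*higeb* — final sound /b/ (a consonant) → -az → *higebaz*.

higebaz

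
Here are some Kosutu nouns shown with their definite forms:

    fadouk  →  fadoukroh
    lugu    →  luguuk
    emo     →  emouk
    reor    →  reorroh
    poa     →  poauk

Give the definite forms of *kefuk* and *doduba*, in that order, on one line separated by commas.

The pattern is consonant vs. vowel: -roh when the stem ends in a consonant (*fadouk*, *reor*); -uk when the stem ends in a vowel (*lugu*, *emo*, *poa*).
The final sound of *kefuk* is /k/, which is a consonant, so the suffix is -roh, giving *kefukroh*.
The final sound of *doduba* is /a/, which is a vowel, so the suffix is -uk, giving *dodubauk*.

kefukroh, dodubauk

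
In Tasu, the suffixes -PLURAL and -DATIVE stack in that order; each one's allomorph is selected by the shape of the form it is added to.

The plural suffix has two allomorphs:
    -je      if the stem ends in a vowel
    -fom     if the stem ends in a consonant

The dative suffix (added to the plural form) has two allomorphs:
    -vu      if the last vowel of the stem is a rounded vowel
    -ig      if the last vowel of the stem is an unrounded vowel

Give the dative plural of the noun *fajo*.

fajojeig

*fajo*: final sound = /o/, a vowel → -je → *fajoje*.
The plural form *fajoje*: last vowel = /e/, an unrounded vowel → -ig → *fajojeig*.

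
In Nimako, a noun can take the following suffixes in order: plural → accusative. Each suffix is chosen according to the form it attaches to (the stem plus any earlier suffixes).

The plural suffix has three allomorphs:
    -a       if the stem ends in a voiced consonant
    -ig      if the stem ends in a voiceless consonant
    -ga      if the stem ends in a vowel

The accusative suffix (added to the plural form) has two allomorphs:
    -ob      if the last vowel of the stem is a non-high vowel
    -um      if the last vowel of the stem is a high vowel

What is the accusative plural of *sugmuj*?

sugmujaob

The final sound of *sugmuj* is /j/, which is a voiced consonant, so the plural suffix is -a, giving *sugmuja*.
The last vowel of the plural form *sugmuja* is /a/, which is a non-high vowel, so the accusative suffix is -ob, giving *sugmujaob*.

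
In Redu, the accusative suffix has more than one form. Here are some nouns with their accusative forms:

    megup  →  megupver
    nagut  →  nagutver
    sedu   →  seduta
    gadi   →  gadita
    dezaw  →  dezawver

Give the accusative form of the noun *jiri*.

jirita

The suffix is conditioned by the final sound: -ver when the stem ends in a consonant (*megup*, *nagut*, *dezaw*); -ta when the stem ends in a vowel (*sedu*, *gadi*).
The final sound of *jiri* is /i/, which is a vowel, so the suffix is -ta, giving *jirita*.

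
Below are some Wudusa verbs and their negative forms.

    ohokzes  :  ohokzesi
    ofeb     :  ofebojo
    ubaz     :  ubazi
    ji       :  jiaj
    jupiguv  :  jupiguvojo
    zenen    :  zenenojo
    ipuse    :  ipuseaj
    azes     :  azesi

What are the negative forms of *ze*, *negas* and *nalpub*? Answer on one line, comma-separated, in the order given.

The suffix is conditioned by the final sound: -i when the stem ends in a sibilant (*ohokzes*, *ubaz*, *azes*); -ojo when the stem ends in a non-sibilant consonant (*ofeb*, *jupiguv*, *zenen*); -aj when the stem ends in a vowel (*ji*, *ipuse*).
Since the final sound of *ze* is /e/ (a vowel), it takes -aj, giving *zeaj*.
The final sound of *negas* is /s/, which is a sibilant, so the suffix is -i, giving *negasi*.
*nalpub*: final sound = /b/, a non-sibilant consonant → -ojo → *nalpubojo*.

zeaj, negasi, nalpubojo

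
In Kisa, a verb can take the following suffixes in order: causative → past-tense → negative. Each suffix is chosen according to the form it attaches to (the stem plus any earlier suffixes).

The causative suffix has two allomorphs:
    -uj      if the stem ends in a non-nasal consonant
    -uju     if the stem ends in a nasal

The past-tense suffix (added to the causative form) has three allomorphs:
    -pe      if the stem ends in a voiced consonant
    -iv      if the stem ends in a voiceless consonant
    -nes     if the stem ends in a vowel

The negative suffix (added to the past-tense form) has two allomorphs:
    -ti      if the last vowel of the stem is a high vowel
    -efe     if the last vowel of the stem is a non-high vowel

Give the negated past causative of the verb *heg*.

hegujpeefe

The final consonant of *heg* is /g/, which is non-nasal, so the causative suffix is -uj, giving *heguj*.
The causative form *heguj*: final sound = /j/, a voiced consonant → -pe → *hegujpe*.
The past-tense form *hegujpe*: last vowel = /e/, a non-high vowel → -efe → *hegujpeefe*.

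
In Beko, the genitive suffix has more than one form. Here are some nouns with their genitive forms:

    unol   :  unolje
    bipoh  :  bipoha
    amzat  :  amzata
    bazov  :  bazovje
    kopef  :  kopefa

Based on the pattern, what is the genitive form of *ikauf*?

ikaufa

The pattern is voicing of the final consonant: -a when the stem ends in a voiceless consonant (*bipoh*, *amzat*, *kopef*); -je when the stem ends in a voiced consonant (*unol*, *bazov*).
*ikauf*: final consonant = /f/, voiceless → -a → *ikaufa*.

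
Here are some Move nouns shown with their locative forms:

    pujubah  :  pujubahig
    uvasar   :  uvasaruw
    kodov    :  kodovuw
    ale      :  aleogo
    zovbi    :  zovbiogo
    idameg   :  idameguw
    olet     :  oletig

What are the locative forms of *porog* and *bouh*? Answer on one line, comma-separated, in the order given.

The pattern is voicing of the final sound: -ig when the stem ends in a voiceless consonant (*pujubah*, *olet*); -uw when the stem ends in a voiced consonant (*uvasar*, *kodov*, *idameg*); -ogo when the stem ends in a vowel (*ale*, *zovbi*).
The final sound of *porog* is /g/, which is a voiced consonant, so the suffix is -uw, giving *poroguw*.
Since the final sound of *bouh* is /h/ (a voiceless consonant), it takes -ig, giving *bouhig*.

poroguw, bouhig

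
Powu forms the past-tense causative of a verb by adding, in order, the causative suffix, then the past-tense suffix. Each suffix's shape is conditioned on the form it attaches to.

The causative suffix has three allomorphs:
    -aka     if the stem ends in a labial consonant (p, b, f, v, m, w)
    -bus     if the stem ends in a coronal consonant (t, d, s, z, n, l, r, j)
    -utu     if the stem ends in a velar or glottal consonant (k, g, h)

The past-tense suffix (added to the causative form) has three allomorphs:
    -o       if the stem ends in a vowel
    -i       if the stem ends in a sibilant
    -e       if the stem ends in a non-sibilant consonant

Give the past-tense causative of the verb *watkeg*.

*watkeg* — final consonant /g/ (velar/glottal) → -utu → *watkegutu*.
The final sound of the causative form *watkegutu* is /u/, which is a vowel, so the past-tense suffix is -o, giving *watkegutuo*.

watkegutuo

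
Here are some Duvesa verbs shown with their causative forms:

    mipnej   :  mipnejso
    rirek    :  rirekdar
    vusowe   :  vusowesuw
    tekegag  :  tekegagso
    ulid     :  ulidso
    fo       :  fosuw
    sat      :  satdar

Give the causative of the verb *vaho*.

The alternation tracks the final sound of the stem — -dar when the stem ends in a voiceless consonant (*rirek*, *sat*); -so when the stem ends in a voiced consonant (*mipnej*, *tekegag*, *ulid*); -suw when the stem ends in a vowel (*vusowe*, *fo*).
The final sound of *vaho* is /o/, which is a vowel, so the suffix is -suw, giving *vahosuw*.

vahosuw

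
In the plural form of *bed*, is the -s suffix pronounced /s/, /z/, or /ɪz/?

/z/

The stem *bed* ends in a voiced non-sibilant sound.
The plural suffix surfaces as /ɪz/ after sibilants, /s/ after other voiceless consonants, and /z/ after other voiced sounds.
So the plural -s on *bed* is pronounced /z/.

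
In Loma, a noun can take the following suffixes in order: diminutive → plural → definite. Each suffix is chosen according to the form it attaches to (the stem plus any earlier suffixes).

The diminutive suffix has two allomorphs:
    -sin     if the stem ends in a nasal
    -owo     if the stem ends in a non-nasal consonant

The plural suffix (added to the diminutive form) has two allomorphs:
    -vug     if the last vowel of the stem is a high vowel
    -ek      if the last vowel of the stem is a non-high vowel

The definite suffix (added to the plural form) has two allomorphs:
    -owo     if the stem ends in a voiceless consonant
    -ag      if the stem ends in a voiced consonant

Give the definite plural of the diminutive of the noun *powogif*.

powogifowoekowo

*powogif* — final consonant /f/ (non-nasal) → -owo → *powogifowo*.
Since the last vowel of the diminutive form *powogifowo* is /o/ (a non-high vowel), it takes -ek, giving *powogifowoek*.
Since the final consonant of the plural form *powogifowoek* is /k/ (voiceless), it takes -owo, giving *powogifowoekowo*.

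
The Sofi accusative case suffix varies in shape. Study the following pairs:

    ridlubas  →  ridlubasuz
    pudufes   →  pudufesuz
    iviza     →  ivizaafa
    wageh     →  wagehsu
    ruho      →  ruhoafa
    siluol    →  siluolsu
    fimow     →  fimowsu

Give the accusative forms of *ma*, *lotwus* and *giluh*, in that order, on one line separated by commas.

maafa, lotwusuz, giluhsu

The alternation tracks the final sound of the stem — -uz when the stem ends in a sibilant (*ridlubas*, *pudufes*); -su when the stem ends in a non-sibilant consonant (*wageh*, *siluol*, *fimow*); -afa when the stem ends in a vowel (*iviza*, *ruho*).
*ma*: final sound = /a/, a vowel → -afa → *maafa*.
The final sound of *lotwus* is /s/, which is a sibilant, so the suffix is -uz, giving *lotwusuz*.
*giluh*: final sound = /h/, a non-sibilant consonant → -su → *giluhsu*.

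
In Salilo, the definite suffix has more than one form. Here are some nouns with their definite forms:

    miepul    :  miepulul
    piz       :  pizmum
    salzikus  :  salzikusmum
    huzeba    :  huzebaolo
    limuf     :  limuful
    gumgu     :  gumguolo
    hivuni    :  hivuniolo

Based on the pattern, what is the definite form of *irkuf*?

Looking at the final sound of each stem: -mum when the stem ends in a sibilant (*piz*, *salzikus*); -ul when the stem ends in a non-sibilant consonant (*miepul*, *limuf*); -olo when the stem ends in a vowel (*huzeba*, *gumgu*, *hivuni*).
*irkuf*: final sound = /f/, a non-sibilant consonant → -ul → *irkuful*.

irkuful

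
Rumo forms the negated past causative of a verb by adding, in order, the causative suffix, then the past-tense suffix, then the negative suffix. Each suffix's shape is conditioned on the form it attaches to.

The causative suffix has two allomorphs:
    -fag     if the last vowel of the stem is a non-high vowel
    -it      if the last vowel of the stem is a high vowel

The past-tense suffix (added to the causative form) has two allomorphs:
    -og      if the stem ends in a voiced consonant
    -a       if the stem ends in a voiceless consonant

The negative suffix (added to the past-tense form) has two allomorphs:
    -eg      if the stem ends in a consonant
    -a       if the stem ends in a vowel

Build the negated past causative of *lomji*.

lomjiitaa

*lomji* — last vowel /i/ (a high vowel) → -it → *lomjiit*.
The causative form *lomjiit*: final consonant = /t/, voiceless → -a → *lomjiita*.
The final sound of the past-tense form *lomjiita* is /a/, which is a vowel, so the negative suffix is -a, giving *lomjiitaa*.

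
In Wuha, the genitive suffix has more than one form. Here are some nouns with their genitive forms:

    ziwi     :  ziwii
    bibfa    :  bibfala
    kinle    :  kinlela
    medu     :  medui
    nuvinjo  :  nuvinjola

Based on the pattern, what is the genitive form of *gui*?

The pattern is height harmony: -i when the last vowel of the stem is a high vowel (*ziwi*, *medu*); -la when the last vowel of the stem is a non-high vowel (*bibfa*, *kinle*, *nuvinjo*).
Since the last vowel of *gui* is /i/ (a high vowel), it takes -i, giving *guii*.

guii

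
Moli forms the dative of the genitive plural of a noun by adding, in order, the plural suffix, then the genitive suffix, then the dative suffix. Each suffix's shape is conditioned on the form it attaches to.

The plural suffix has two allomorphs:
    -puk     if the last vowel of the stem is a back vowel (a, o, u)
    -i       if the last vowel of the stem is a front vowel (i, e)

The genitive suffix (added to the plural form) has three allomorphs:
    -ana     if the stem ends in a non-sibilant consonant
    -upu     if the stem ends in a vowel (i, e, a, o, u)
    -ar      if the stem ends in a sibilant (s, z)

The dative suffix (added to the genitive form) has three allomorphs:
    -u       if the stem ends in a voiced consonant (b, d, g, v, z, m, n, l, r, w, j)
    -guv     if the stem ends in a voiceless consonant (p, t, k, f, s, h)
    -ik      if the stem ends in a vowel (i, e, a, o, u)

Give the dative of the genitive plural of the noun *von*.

vonpukanaik

Since the last vowel of *von* is /o/ (a back vowel), it takes -puk, giving *vonpuk*.
The plural form *vonpuk*: final sound = /k/, a non-sibilant consonant → -ana → *vonpukana*.
The final sound of the genitive form *vonpukana* is /a/, which is a vowel, so the dative suffix is -ik, giving *vonpukanaik*.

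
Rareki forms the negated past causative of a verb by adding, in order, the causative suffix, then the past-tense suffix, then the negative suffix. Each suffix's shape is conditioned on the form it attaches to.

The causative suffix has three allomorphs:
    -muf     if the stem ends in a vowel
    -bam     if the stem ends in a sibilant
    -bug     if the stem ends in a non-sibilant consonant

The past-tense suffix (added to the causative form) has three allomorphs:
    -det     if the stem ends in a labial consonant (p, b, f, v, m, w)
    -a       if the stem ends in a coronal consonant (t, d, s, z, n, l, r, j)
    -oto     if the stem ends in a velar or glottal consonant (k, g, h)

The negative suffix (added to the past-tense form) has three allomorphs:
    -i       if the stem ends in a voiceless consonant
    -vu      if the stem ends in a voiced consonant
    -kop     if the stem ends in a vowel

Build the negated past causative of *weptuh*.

*weptuh*: final sound = /h/, a non-sibilant consonant → -bug → *weptuhbug*.
Since the final consonant of the causative form *weptuhbug* is /g/ (velar/glottal), it takes -oto, giving *weptuhbugoto*.
Since the final sound of the past-tense form *weptuhbugoto* is /o/ (a vowel), it takes -kop, giving *weptuhbugotokop*.

weptuhbugotokop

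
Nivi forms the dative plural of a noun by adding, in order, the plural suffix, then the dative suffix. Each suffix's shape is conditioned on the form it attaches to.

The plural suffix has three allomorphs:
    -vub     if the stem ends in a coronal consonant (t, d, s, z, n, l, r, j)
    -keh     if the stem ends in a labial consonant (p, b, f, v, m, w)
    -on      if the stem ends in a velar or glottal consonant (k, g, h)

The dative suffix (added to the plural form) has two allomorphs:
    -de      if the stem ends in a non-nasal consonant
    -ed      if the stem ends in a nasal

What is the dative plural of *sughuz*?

*sughuz* — final consonant /z/ (coronal) → -vub → *sughuzvub*.
The plural form *sughuzvub* — final consonant /b/ (non-nasal) → -de → *sughuzvubde*.

sughuzvubde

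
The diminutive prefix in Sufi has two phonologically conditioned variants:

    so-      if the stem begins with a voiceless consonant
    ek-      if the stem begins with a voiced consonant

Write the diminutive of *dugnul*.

ekdugnul

Since the first consonant of *dugnul* is /d/ (voiced), it takes ek-, giving *ekdugnul*.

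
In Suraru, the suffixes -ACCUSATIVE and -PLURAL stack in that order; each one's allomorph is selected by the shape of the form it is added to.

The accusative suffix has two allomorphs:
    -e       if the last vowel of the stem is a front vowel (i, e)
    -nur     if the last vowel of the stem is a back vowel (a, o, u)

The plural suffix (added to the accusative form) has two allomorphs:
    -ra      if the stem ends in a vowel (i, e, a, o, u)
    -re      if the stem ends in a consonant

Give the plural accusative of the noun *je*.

Since the last vowel of *je* is /e/ (a front vowel), it takes -e, giving *jee*.
The accusative form *jee* — final sound /e/ (a vowel) → -ra → *jeera*.

jeera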